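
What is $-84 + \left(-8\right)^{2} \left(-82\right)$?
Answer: $-5332$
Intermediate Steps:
$-84 + \left(-8\right)^{2} \left(-82\right) = -84 + 64 \left(-82\right) = -84 - 5248 = -5332$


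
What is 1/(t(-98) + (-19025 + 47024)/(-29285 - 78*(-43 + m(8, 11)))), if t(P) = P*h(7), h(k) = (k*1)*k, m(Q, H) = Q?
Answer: -26555/127545109 ≈ -0.00020820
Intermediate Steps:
h(k) = k² (h(k) = k*k = k²)
t(P) = 49*P (t(P) = P*7² = P*49 = 49*P)
1/(t(-98) + (-19025 + 47024)/(-29285 - 78*(-43 + m(8, 11)))) = 1/(49*(-98) + (-19025 + 47024)/(-29285 - 78*(-43 + 8))) = 1/(-4802 + 27999/(-29285 - 78*(-35))) = 1/(-4802 + 27999/(-29285 + 2730)) = 1/(-4802 + 27999/(-26555)) = 1/(-4802 + 27999*(-1/26555)) = 1/(-4802 - 27999/26555) = 1/(-127545109/26555) = -26555/127545109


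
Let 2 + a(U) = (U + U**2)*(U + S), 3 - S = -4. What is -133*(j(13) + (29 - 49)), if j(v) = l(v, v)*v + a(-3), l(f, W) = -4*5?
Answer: 34314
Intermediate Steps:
S = 7 (S = 3 - 1*(-4) = 3 + 4 = 7)
l(f, W) = -20
a(U) = -2 + (7 + U)*(U + U**2) (a(U) = -2 + (U + U**2)*(U + 7) = -2 + (U + U**2)*(7 + U) = -2 + (7 + U)*(U + U**2))
j(v) = 22 - 20*v (j(v) = -20*v + (-2 + (-3)**3 + 7*(-3) + 8*(-3)**2) = -20*v + (-2 - 27 - 21 + 8*9) = -20*v + (-2 - 27 - 21 + 72) = -20*v + 22 = 22 - 20*v)
-133*(j(13) + (29 - 49)) = -133*((22 - 20*13) + (29 - 49)) = -133*((22 - 260) - 20) = -133*(-238 - 20) = -133*(-258) = 34314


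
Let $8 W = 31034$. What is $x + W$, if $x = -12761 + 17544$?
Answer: $\frac{34649}{4} \approx 8662.3$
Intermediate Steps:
$W = \frac{15517}{4}$ ($W = \frac{1}{8} \cdot 31034 = \frac{15517}{4} \approx 3879.3$)
$x = 4783$
$x + W = 4783 + \frac{15517}{4} = \frac{34649}{4}$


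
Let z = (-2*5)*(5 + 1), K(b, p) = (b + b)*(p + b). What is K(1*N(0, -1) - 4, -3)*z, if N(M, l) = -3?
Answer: -8400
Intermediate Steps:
K(b, p) = 2*b*(b + p) (K(b, p) = (2*b)*(b + p) = 2*b*(b + p))
z = -60 (z = -10*6 = -60)
K(1*N(0, -1) - 4, -3)*z = (2*(1*(-3) - 4)*((1*(-3) - 4) - 3))*(-60) = (2*(-3 - 4)*((-3 - 4) - 3))*(-60) = (2*(-7)*(-7 - 3))*(-60) = (2*(-7)*(-10))*(-60) = 140*(-60) = -8400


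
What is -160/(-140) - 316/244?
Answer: -65/427 ≈ -0.15222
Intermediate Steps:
-160/(-140) - 316/244 = -160*(-1/140) - 316*1/244 = 8/7 - 79/61 = -65/427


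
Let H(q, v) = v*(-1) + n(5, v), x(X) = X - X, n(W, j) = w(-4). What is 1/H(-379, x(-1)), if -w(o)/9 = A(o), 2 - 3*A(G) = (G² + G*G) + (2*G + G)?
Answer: 1/54 ≈ 0.018519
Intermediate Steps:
A(G) = ⅔ - G - 2*G²/3 (A(G) = ⅔ - ((G² + G*G) + (2*G + G))/3 = ⅔ - ((G² + G²) + 3*G)/3 = ⅔ - (2*G² + 3*G)/3 = ⅔ + (-G - 2*G²/3) = ⅔ - G - 2*G²/3)
w(o) = -6 + 6*o² + 9*o (w(o) = -9*(⅔ - o - 2*o²/3) = -6 + 6*o² + 9*o)
n(W, j) = 54 (n(W, j) = -6 + 6*(-4)² + 9*(-4) = -6 + 6*16 - 36 = -6 + 96 - 36 = 54)
x(X) = 0
H(q, v) = 54 - v (H(q, v) = v*(-1) + 54 = -v + 54 = 54 - v)
1/H(-379, x(-1)) = 1/(54 - 1*0) = 1/(54 + 0) = 1/54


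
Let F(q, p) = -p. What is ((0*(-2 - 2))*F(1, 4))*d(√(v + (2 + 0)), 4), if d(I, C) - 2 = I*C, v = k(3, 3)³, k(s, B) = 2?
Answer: 0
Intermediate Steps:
v = 8 (v = 2³ = 8)
d(I, C) = 2 + C*I (d(I, C) = 2 + I*C = 2 + C*I)
((0*(-2 - 2))*F(1, 4))*d(√(v + (2 + 0)), 4) = ((0*(-2 - 2))*(-1*4))*(2 + 4*√(8 + (2 + 0))) = ((0*(-4))*(-4))*(2 + 4*√(8 + 2)) = (0*(-4))*(2 + 4*√10) = 0*(2 + 4*√10) = 0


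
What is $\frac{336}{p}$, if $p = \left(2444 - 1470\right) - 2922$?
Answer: $- \frac{84}{487} \approx -0.17248$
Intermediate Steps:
$p = -1948$ ($p = 974 - 2922 = -1948$)
$\frac{336}{p} = \frac{336}{-1948} = 336 \left(- \frac{1}{1948}\right) = - \frac{84}{487}$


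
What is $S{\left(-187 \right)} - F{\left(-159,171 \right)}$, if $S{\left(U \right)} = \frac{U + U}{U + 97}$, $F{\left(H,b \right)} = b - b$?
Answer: $\frac{187}{45} \approx 4.1556$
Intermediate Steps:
$F{\left(H,b \right)} = 0$
$S{\left(U \right)} = \frac{2 U}{97 + U}$
$S{\left(-187 \right)} - F{\left(-159,171 \right)} = 2 \left(-187\right) \frac{1}{97 - 187} - 0 = 2 \left(-187\right) \frac{1}{-90} + 0 = 2 \left(-187\right) \left(- \frac{1}{90}\right) + 0 = \frac{187}{45} + 0 = \frac{187}{45}$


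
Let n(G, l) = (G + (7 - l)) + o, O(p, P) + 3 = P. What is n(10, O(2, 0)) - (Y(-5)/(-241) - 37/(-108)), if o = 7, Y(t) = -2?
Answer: 693623/26028 ≈ 26.649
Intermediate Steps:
O(p, P) = -3 + P
n(G, l) = 14 + G - l (n(G, l) = (G + (7 - l)) + 7 = (7 + G - l) + 7 = 14 + G - l)
n(10, O(2, 0)) - (Y(-5)/(-241) - 37/(-108)) = (14 + 10 - (-3 + 0)) - (-2/(-241) - 37/(-108)) = (14 + 10 - 1*(-3)) - (-2*(-1/241) - 37*(-1/108)) = (14 + 10 + 3) - (2/241 + 37/108) = 27 - 1*9133/26028 = 27 - 9133/26028 = 693623/26028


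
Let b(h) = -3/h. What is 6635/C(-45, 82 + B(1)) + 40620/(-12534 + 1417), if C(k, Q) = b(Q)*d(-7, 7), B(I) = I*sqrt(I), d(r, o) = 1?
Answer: -6122309345/33351 ≈ -1.8357e+5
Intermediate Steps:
B(I) = I**(3/2)
C(k, Q) = -3/Q (C(k, Q) = -3/Q*1 = -3/Q)
6635/C(-45, 82 + B(1)) + 40620/(-12534 + 1417) = 6635/((-3/(82 + 1**(3/2)))) + 40620/(-12534 + 1417) = 6635/((-3/(82 + 1))) + 40620/(-11117) = 6635/((-3/83)) + 40620*(-1/11117) = 6635/((-3*1/83)) - 40620/11117 = 6635/(-3/83) - 40620/11117 = 6635*(-83/3) - 40620/11117 = -550705/3 - 40620/11117 = -6122309345/33351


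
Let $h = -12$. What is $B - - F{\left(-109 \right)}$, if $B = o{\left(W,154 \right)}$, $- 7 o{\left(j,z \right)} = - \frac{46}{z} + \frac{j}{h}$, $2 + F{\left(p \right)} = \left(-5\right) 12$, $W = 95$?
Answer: $- \frac{393425}{6468} \approx -60.826$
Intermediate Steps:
$F{\left(p \right)} = -62$ ($F{\left(p \right)} = -2 - 60 = -62$)
$o{\left(j,z \right)} = \frac{j}{84} + \frac{46}{7 z}$ ($o{\left(j,z \right)} = - \frac{- \frac{46}{z} + \frac{j}{-12}}{7} = - \frac{- \frac{46}{z} + j \left(- \frac{1}{12}\right)}{7} = - \frac{- \frac{46}{z} - \frac{j}{12}}{7} = \frac{j}{84} + \frac{46}{7 z}$)
$B = \frac{7591}{6468}$ ($B = \frac{552 + 95 \cdot 154}{84 \cdot 154} = \frac{1}{84} \cdot \frac{1}{154} \left(552 + 14630\right) = \frac{1}{84} \cdot \frac{1}{154} \cdot 15182 = \frac{7591}{6468} \approx 1.1736$)
$B - - F{\left(-109 \right)} = \frac{7591}{6468} - \left(-1\right) \left(-62\right) = \frac{7591}{6468} - 62 = - \frac{393425}{6468}$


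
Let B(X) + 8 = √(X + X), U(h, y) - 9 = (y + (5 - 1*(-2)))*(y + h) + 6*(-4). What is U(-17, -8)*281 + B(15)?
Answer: 2802 + √30 ≈ 2807.5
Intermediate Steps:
U(h, y) = -15 + (7 + y)*(h + y) (U(h, y) = 9 + ((y + (5 - 1*(-2)))*(y + h) + 6*(-4)) = 9 + ((y + (5 + 2))*(h + y) - 24) = 9 + ((y + 7)*(h + y) - 24) = 9 + ((7 + y)*(h + y) - 24) = 9 + (-24 + (7 + y)*(h + y)) = -15 + (7 + y)*(h + y))
B(X) = -8 + √2*√X (B(X) = -8 + √(X + X) = -8 + √(2*X) = -8 + √2*√X)
U(-17, -8)*281 + B(15) = (-15 + (-8)² + 7*(-17) + 7*(-8) - 17*(-8))*281 + (-8 + √2*√15) = (-15 + 64 - 119 - 56 + 136)*281 + (-8 + √30) = 10*281 + (-8 + √30) = 2810 + (-8 + √30) = 2802 + √30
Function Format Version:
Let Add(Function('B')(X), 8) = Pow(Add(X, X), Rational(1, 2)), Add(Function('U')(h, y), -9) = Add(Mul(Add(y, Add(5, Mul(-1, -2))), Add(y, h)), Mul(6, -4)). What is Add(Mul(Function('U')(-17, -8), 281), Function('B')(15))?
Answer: Add(2802, Pow(30, Rational(1, 2))) ≈ 2807.5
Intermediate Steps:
Function('U')(h, y) = Add(-15, Mul(Add(7, y), Add(h, y))) (Function('U')(h, y) = Add(9, Add(Mul(Add(y, Add(5, Mul(-1, -2))), Add(y, h)), Mul(6, -4))) = Add(9, Add(Mul(Add(y, Add(5, 2)), Add(h, y)), -24)) = Add(9, Add(Mul(Add(y, 7), Add(h, y)), -24)) = Add(9, Add(Mul(Add(7, y), Add(h, y)), -24)) = Add(9, Add(-24, Mul(Add(7, y), Add(h, y)))) = Add(-15, Mul(Add(7, y), Add(h, y))))
Function('B')(X) = Add(-8, Mul(Pow(2, Rational(1, 2)), Pow(X, Rational(1, 2)))) (Function('B')(X) = Add(-8, Pow(Add(X, X), Rational(1, 2))) = Add(-8, Pow(Mul(2, X), Rational(1, 2))) = Add(-8, Mul(Pow(2, Rational(1, 2)), Pow(X, Rational(1, 2)))))
Add(Mul(Function('U')(-17, -8), 281), Function('B')(15)) = Add(Mul(Add(-15, Pow(-8, 2), Mul(7, -17), Mul(7, -8), Mul(-17, -8)), 281), Add(-8, Mul(Pow(2, Rational(1, 2)), Pow(15, Rational(1, 2))))) = Add(Mul(Add(-15, 64, -119, -56, 136), 281), Add(-8, Pow(30, Rational(1, 2)))) = Add(Mul(10, 281), Add(-8, Pow(30, Rational(1, 2)))) = Add(2810, Add(-8, Pow(30, Rational(1, 2)))) = Add(2802, Pow(30, Rational(1, 2)))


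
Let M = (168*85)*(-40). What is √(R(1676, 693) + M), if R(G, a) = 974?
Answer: I*√570226 ≈ 755.13*I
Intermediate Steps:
M = -571200 (M = 14280*(-40) = -571200)
√(R(1676, 693) + M) = √(974 - 571200) = √(-570226) = I*√570226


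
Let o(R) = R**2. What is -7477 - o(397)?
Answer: -165086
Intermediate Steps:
-7477 - o(397) = -7477 - 1*397**2 = -7477 - 1*157609 = -7477 - 157609 = -165086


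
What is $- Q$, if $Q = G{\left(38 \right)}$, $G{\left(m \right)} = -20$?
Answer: $20$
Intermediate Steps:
$Q = -20$
$- Q = \left(-1\right) \left(-20\right) = 20$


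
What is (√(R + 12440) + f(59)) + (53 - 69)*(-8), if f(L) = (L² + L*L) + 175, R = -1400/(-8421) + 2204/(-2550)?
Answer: 7265 + √130066398708198/102255 ≈ 7376.5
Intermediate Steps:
R = -356902/511275 (R = -1400*(-1/8421) + 2204*(-1/2550) = 200/1203 - 1102/1275 = -356902/511275 ≈ -0.69806)
f(L) = 175 + 2*L² (f(L) = (L² + L²) + 175 = 2*L² + 175 = 175 + 2*L²)
(√(R + 12440) + f(59)) + (53 - 69)*(-8) = (√(-356902/511275 + 12440) + (175 + 2*59²)) + (53 - 69)*(-8) = (√(6359904098/511275) + (175 + 2*3481)) - 16*(-8) = (√130066398708198/102255 + (175 + 6962)) + 128 = (√130066398708198/102255 + 7137) + 128 = (7137 + √130066398708198/102255) + 128 = 7265 + √130066398708198/102255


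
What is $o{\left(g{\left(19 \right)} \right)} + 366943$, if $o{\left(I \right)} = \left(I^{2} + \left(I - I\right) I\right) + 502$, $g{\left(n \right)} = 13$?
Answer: $367614$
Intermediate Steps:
$o{\left(I \right)} = 502 + I^{2}$ ($o{\left(I \right)} = \left(I^{2} + 0 I\right) + 502 = \left(I^{2} + 0\right) + 502 = I^{2} + 502 = 502 + I^{2}$)
$o{\left(g{\left(19 \right)} \right)} + 366943 = \left(502 + 13^{2}\right) + 366943 = \left(502 + 169\right) + 366943 = 671 + 366943 = 367614$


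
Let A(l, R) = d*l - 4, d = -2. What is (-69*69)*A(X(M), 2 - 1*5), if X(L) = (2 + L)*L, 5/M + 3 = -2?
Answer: 9522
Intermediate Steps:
M = -1 (M = 5/(-3 - 2) = 5/(-5) = 5*(-⅕) = -1)
X(L) = L*(2 + L)
A(l, R) = -4 - 2*l (A(l, R) = -2*l - 4 = -4 - 2*l)
(-69*69)*A(X(M), 2 - 1*5) = (-69*69)*(-4 - (-2)*(2 - 1)) = -4761*(-4 - (-2)) = -4761*(-4 - 2*(-1)) = -4761*(-4 + 2) = -4761*(-2) = 9522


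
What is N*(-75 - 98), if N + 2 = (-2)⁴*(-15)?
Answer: 41866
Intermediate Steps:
N = -242 (N = -2 + (-2)⁴*(-15) = -2 + 16*(-15) = -2 - 240 = -242)
N*(-75 - 98) = -242*(-75 - 98) = -242*(-173) = 41866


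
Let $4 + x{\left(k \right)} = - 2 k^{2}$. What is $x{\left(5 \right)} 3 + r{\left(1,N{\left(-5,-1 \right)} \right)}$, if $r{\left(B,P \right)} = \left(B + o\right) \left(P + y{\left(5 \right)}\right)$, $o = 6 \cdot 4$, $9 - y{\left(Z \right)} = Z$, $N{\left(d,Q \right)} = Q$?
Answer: $-87$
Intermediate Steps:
$y{\left(Z \right)} = 9 - Z$
$x{\left(k \right)} = -4 - 2 k^{2}$
$o = 24$
$r{\left(B,P \right)} = \left(4 + P\right) \left(24 + B\right)$ ($r{\left(B,P \right)} = \left(B + 24\right) \left(P + \left(9 - 5\right)\right) = \left(24 + B\right) \left(P + \left(9 - 5\right)\right) = \left(24 + B\right) \left(P + 4\right) = \left(24 + B\right) \left(4 + P\right) = \left(4 + P\right) \left(24 + B\right)$)
$x{\left(5 \right)} 3 + r{\left(1,N{\left(-5,-1 \right)} \right)} = \left(-4 - 2 \cdot 5^{2}\right) 3 + \left(96 + 4 \cdot 1 + 24 \left(-1\right) + 1 \left(-1\right)\right) = \left(-4 - 50\right) 3 + \left(96 + 4 - 24 - 1\right) = \left(-4 - 50\right) 3 + 75 = \left(-54\right) 3 + 75 = -162 + 75 = -87$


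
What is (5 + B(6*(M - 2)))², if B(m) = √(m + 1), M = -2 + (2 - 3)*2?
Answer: (5 + I*√35)² ≈ -10.0 + 59.161*I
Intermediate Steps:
M = -4 (M = -2 - 1*2 = -2 - 2 = -4)
B(m) = √(1 + m)
(5 + B(6*(M - 2)))² = (5 + √(1 + 6*(-4 - 2)))² = (5 + √(1 + 6*(-6)))² = (5 + √(1 - 36))² = (5 + √(-35))² = (5 + I*√35)²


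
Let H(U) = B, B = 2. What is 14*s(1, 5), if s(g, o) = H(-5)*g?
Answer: 28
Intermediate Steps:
H(U) = 2
s(g, o) = 2*g
14*s(1, 5) = 14*(2*1) = 14*2 = 28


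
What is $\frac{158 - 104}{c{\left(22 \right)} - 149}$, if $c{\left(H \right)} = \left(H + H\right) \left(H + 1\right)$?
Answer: $\frac{54}{863} \approx 0.062572$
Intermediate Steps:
$c{\left(H \right)} = 2 H \left(1 + H\right)$
$\frac{158 - 104}{c{\left(22 \right)} - 149} = \frac{158 - 104}{2 \cdot 22 \left(1 + 22\right) - 149} = \frac{54}{2 \cdot 22 \cdot 23 - 149} = \frac{54}{1012 - 149} = \frac{54}{863}$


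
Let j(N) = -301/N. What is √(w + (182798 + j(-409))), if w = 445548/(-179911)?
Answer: √989758763060428017519/73583599 ≈ 427.55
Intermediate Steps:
w = -445548/179911 (w = 445548*(-1/179911) = -445548/179911 ≈ -2.4765)
√(w + (182798 + j(-409))) = √(-445548/179911 + (182798 - 301/(-409))) = √(-445548/179911 + (182798 - 301*(-1/409))) = √(-445548/179911 + (182798 + 301/409)) = √(-445548/179911 + 74764683/409) = √(13450806654081/73583599) = √989758763060428017519/73583599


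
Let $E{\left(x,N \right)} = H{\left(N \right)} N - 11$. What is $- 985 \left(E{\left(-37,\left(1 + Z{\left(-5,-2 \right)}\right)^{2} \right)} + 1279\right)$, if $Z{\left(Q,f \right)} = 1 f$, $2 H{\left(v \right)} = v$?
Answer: $- \frac{2498945}{2} \approx -1.2495 \cdot 10^{6}$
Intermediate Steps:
$H{\left(v \right)} = \frac{v}{2}$
$Z{\left(Q,f \right)} = f$
$E{\left(x,N \right)} = -11 + \frac{N^{2}}{2}$ ($E{\left(x,N \right)} = \frac{N}{2} N - 11 = \frac{N^{2}}{2} - 11 = -11 + \frac{N^{2}}{2}$)
$- 985 \left(E{\left(-37,\left(1 + Z{\left(-5,-2 \right)}\right)^{2} \right)} + 1279\right) = - 985 \left(\left(-11 + \frac{\left(\left(1 - 2\right)^{2}\right)^{2}}{2}\right) + 1279\right) = - 985 \left(\left(-11 + \frac{\left(\left(-1\right)^{2}\right)^{2}}{2}\right) + 1279\right) = - 985 \left(\left(-11 + \frac{1^{2}}{2}\right) + 1279\right) = - 985 \left(\left(-11 + \frac{1}{2} \cdot 1\right) + 1279\right) = - 985 \left(\left(-11 + \frac{1}{2}\right) + 1279\right) = - 985 \left(- \frac{21}{2} + 1279\right) = \left(-985\right) \frac{2537}{2} = - \frac{2498945}{2}$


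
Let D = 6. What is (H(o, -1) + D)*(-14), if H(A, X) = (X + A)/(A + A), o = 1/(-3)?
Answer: -112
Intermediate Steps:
o = -1/3 ≈ -0.33333
H(A, X) = (A + X)/(2*A) (H(A, X) = (A + X)/((2*A)) = (A + X)*(1/(2*A)) = (A + X)/(2*A))
(H(o, -1) + D)*(-14) = ((-1/3 - 1)/(2*(-1/3)) + 6)*(-14) = ((1/2)*(-3)*(-4/3) + 6)*(-14) = (2 + 6)*(-14) = 8*(-14) = -112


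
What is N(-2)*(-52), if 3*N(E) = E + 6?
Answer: -208/3 ≈ -69.333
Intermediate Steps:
N(E) = 2 + E/3 (N(E) = (E + 6)/3 = (6 + E)/3 = 2 + E/3)
N(-2)*(-52) = (2 + (⅓)*(-2))*(-52) = (2 - ⅔)*(-52) = (4/3)*(-52) = -208/3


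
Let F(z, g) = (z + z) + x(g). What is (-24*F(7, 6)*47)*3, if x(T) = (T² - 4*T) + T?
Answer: -108288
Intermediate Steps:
x(T) = T² - 3*T
F(z, g) = 2*z + g*(-3 + g) (F(z, g) = (z + z) + g*(-3 + g) = 2*z + g*(-3 + g))
(-24*F(7, 6)*47)*3 = (-24*(2*7 + 6*(-3 + 6))*47)*3 = (-24*(14 + 6*3)*47)*3 = (-24*(14 + 18)*47)*3 = (-24*32*47)*3 = -768*47*3 = -36096*3 = -108288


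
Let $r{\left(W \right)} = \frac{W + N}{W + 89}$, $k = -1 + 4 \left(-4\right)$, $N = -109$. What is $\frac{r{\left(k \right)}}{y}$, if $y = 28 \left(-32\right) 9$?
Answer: $\frac{1}{4608} \approx 0.00021701$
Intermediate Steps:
$y = -8064$ ($y = \left(-896\right) 9 = -8064$)
$k = -17$ ($k = -1 - 16 = -17$)
$r{\left(W \right)} = \frac{-109 + W}{89 + W}$ ($r{\left(W \right)} = \frac{W - 109}{W + 89} = \frac{-109 + W}{89 + W}$)
$\frac{r{\left(k \right)}}{y} = \frac{\frac{1}{89 - 17} \left(-109 - 17\right)}{-8064} = \frac{1}{72} \left(-126\right) \left(- \frac{1}{8064}\right) = \left(- \frac{7}{4}\right) \left(- \frac{1}{8064}\right) = \frac{1}{4608}$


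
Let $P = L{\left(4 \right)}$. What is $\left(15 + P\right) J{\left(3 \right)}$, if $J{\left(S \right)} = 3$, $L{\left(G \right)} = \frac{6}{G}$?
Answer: $\frac{99}{2} \approx 49.5$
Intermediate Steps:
$P = \frac{3}{2}$ ($P = \frac{6}{4} = 6 \cdot \frac{1}{4} = \frac{3}{2} \approx 1.5$)
$\left(15 + P\right) J{\left(3 \right)} = \left(15 + \frac{3}{2}\right) 3 = \frac{33}{2} \cdot 3 = \frac{99}{2}$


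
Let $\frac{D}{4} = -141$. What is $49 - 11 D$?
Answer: $6253$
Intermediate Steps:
$D = -564$ ($D = 4 \left(-141\right) = -564$)
$49 - 11 D = 49 - -6204 = 49 + 6204 = 6253$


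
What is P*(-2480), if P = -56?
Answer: 138880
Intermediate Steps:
P*(-2480) = -56*(-2480) = 138880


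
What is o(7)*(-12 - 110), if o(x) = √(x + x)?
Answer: -122*√14 ≈ -456.48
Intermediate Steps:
o(x) = √2*√x (o(x) = √(2*x) = √2*√x)
o(7)*(-12 - 110) = (√2*√7)*(-12 - 110) = √14*(-122) = -122*√14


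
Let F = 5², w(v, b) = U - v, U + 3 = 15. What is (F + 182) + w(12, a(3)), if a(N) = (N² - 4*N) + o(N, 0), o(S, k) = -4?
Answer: 207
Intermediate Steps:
U = 12 (U = -3 + 15 = 12)
a(N) = -4 + N² - 4*N (a(N) = (N² - 4*N) - 4 = -4 + N² - 4*N)
w(v, b) = 12 - v
F = 25
(F + 182) + w(12, a(3)) = (25 + 182) + (12 - 1*12) = 207 + (12 - 12) = 207 + 0 = 207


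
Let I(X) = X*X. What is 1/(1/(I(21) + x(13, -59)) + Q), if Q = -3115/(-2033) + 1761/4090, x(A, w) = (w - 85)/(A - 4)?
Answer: 706772450/1388902349 ≈ 0.50887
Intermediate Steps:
x(A, w) = (-85 + w)/(-4 + A)
I(X) = X**2
Q = 16320463/8314970 (Q = -3115*(-1/2033) + 1761*(1/4090) = 3115/2033 + 1761/4090 = 16320463/8314970 ≈ 1.9628)
1/(1/(I(21) + x(13, -59)) + Q) = 1/(1/(21**2 + (-85 - 59)/(-4 + 13)) + 16320463/8314970) = 1/(1/(441 - 144/9) + 16320463/8314970) = 1/(1/(441 + (1/9)*(-144)) + 16320463/8314970) = 1/(1/(441 - 16) + 16320463/8314970) = 1/(1/425 + 16320463/8314970) = 1/(1388902349/706772450) = 706772450/1388902349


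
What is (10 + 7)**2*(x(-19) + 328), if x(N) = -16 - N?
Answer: 95659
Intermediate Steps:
(10 + 7)**2*(x(-19) + 328) = (10 + 7)**2*((-16 - 1*(-19)) + 328) = 17**2*((-16 + 19) + 328) = 289*(3 + 328) = 289*331 = 95659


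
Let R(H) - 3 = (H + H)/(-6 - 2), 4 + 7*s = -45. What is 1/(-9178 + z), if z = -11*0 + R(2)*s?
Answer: -2/18391 ≈ -0.00010875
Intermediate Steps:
s = -7 (s = -4/7 + (1/7)*(-45) = -4/7 - 45/7 = -7)
R(H) = 3 - H/4 (R(H) = 3 + (H + H)/(-6 - 2) = 3 + (2*H)/(-8) = 3 + (2*H)*(-1/8) = 3 - H/4)
z = -35/2 (z = -11*0 + (3 - 1/4*2)*(-7) = 0 + (3 - 1/2)*(-7) = 0 + (5/2)*(-7) = 0 - 35/2 = -35/2 ≈ -17.500)
1/(-9178 + z) = 1/(-9178 - 35/2) = 1/(-18391/2) = -2/18391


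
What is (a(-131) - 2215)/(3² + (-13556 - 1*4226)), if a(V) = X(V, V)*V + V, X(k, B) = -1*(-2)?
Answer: 2608/17773 ≈ 0.14674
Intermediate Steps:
X(k, B) = 2
a(V) = 3*V (a(V) = 2*V + V = 3*V)
(a(-131) - 2215)/(3² + (-13556 - 1*4226)) = (3*(-131) - 2215)/(3² + (-13556 - 1*4226)) = (-393 - 2215)/(9 + (-13556 - 4226)) = -2608/(9 - 17782) = -2608/(-17773) = -2608*(-1/17773) = 2608/17773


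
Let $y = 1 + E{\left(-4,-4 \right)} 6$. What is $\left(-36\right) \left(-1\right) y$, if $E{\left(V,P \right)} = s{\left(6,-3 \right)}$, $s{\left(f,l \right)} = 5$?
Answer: $1116$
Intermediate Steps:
$E{\left(V,P \right)} = 5$
$y = 31$ ($y = 1 + 5 \cdot 6 = 1 + 30 = 31$)
$\left(-36\right) \left(-1\right) y = \left(-36\right) \left(-1\right) 31 = 36 \cdot 31 = 1116$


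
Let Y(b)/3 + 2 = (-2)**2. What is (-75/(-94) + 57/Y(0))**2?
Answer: 234256/2209 ≈ 106.05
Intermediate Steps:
Y(b) = 6 (Y(b) = -6 + 3*(-2)**2 = -6 + 3*4 = -6 + 12 = 6)
(-75/(-94) + 57/Y(0))**2 = (-75/(-94) + 57/6)**2 = (-75*(-1/94) + 57*(1/6))**2 = (75/94 + 19/2)**2 = (484/47)**2 = 234256/2209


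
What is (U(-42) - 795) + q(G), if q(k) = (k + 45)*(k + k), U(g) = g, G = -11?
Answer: -1585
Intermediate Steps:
q(k) = 2*k*(45 + k) (q(k) = (45 + k)*(2*k) = 2*k*(45 + k))
(U(-42) - 795) + q(G) = (-42 - 795) + 2*(-11)*(45 - 11) = -837 + 2*(-11)*34 = -837 - 748 = -1585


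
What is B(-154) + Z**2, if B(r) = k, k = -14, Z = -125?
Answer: 15611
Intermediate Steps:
B(r) = -14
B(-154) + Z**2 = -14 + (-125)**2 = -14 + 15625 = 15611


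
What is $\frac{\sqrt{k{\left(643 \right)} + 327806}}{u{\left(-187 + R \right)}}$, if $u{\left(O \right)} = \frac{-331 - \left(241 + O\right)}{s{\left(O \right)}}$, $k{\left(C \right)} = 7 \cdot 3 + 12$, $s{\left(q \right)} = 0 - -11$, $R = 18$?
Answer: $- \frac{11 \sqrt{327839}}{403} \approx -15.629$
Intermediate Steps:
$s{\left(q \right)} = 11$ ($s{\left(q \right)} = 0 + 11 = 11$)
$k{\left(C \right)} = 33$ ($k{\left(C \right)} = 21 + 12 = 33$)
$u{\left(O \right)} = -52 - \frac{O}{11}$ ($u{\left(O \right)} = \frac{-331 - \left(241 + O\right)}{11} = \left(-331 - \left(241 + O\right)\right) \frac{1}{11} = \left(-572 - O\right) \frac{1}{11} = -52 - \frac{O}{11}$)
$\frac{\sqrt{k{\left(643 \right)} + 327806}}{u{\left(-187 + R \right)}} = \frac{\sqrt{33 + 327806}}{-52 - \frac{-187 + 18}{11}} = \frac{\sqrt{327839}}{-52 - - \frac{169}{11}} = \frac{\sqrt{327839}}{-52 + \frac{169}{11}} = \frac{\sqrt{327839}}{- \frac{403}{11}} = \sqrt{327839} \left(- \frac{11}{403}\right) = - \frac{11 \sqrt{327839}}{403}$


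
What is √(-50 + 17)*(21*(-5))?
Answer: -105*I*√33 ≈ -603.18*I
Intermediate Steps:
√(-50 + 17)*(21*(-5)) = √(-33)*(-105) = (I*√33)*(-105) = -105*I*√33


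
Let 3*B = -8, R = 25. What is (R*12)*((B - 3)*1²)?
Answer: -1700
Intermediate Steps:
B = -8/3 (B = (⅓)*(-8) = -8/3 ≈ -2.6667)
(R*12)*((B - 3)*1²) = (25*12)*((-8/3 - 3)*1²) = 300*(-17/3*1) = 300*(-17/3) = -1700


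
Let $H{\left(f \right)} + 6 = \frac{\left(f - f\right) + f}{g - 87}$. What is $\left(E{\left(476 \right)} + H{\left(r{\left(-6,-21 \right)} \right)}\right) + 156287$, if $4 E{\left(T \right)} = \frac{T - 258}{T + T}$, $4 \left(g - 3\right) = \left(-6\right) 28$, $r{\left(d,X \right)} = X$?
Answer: $\frac{892678351}{5712} \approx 1.5628 \cdot 10^{5}$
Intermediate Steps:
$g = -39$ ($g = 3 + \frac{\left(-6\right) 28}{4} = 3 + \frac{1}{4} \left(-168\right) = 3 - 42 = -39$)
$H{\left(f \right)} = -6 - \frac{f}{126}$ ($H{\left(f \right)} = -6 + \frac{\left(f - f\right) + f}{-39 - 87} = -6 + \frac{0 + f}{-126} = -6 + f \left(- \frac{1}{126}\right) = -6 - \frac{f}{126}$)
$E{\left(T \right)} = \frac{-258 + T}{8 T}$ ($E{\left(T \right)} = \frac{\left(T - 258\right) \frac{1}{T + T}}{4} = \frac{\left(-258 + T\right) \frac{1}{2 T}}{4} = \frac{\frac{1}{2} \frac{1}{T} \left(-258 + T\right)}{4} = \frac{-258 + T}{8 T}$)
$\left(E{\left(476 \right)} + H{\left(r{\left(-6,-21 \right)} \right)}\right) + 156287 = \left(\frac{-258 + 476}{8 \cdot 476} - \frac{35}{6}\right) + 156287 = \left(\frac{1}{8} \cdot \frac{1}{476} \cdot 218 + \left(-6 + \frac{1}{6}\right)\right) + 156287 = \left(\frac{109}{1904} - \frac{35}{6}\right) + 156287 = - \frac{32993}{5712} + 156287 = \frac{892678351}{5712}$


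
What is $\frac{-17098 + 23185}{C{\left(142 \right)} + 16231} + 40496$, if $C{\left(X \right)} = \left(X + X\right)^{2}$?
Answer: $\frac{3923542039}{96887} \approx 40496.0$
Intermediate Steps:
$C{\left(X \right)} = 4 X^{2}$ ($C{\left(X \right)} = \left(2 X\right)^{2} = 4 X^{2}$)
$\frac{-17098 + 23185}{C{\left(142 \right)} + 16231} + 40496 = \frac{-17098 + 23185}{4 \cdot 142^{2} + 16231} + 40496 = \frac{6087}{4 \cdot 20164 + 16231} + 40496 = \frac{6087}{80656 + 16231} + 40496 = \frac{6087}{96887} + 40496 = \frac{3923542039}{96887}$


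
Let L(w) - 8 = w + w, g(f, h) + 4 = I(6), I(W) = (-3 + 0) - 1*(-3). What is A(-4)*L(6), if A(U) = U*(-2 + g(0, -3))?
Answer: 480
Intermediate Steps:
I(W) = 0 (I(W) = -3 + 3 = 0)
g(f, h) = -4 (g(f, h) = -4 + 0 = -4)
A(U) = -6*U (A(U) = U*(-2 - 4) = U*(-6) = -6*U)
L(w) = 8 + 2*w (L(w) = 8 + (w + w) = 8 + 2*w)
A(-4)*L(6) = (-6*(-4))*(8 + 2*6) = 24*(8 + 12) = 24*20 = 480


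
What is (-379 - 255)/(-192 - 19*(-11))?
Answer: -634/17 ≈ -37.294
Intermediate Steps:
(-379 - 255)/(-192 - 19*(-11)) = -634/(-192 + 209) = -634/17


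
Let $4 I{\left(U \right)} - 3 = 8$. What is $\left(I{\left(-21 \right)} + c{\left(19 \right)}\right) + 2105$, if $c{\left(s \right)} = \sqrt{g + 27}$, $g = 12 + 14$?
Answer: $\frac{8431}{4} + \sqrt{53} \approx 2115.0$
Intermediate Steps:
$g = 26$
$I{\left(U \right)} = \frac{11}{4}$ ($I{\left(U \right)} = \frac{3}{4} + \frac{1}{4} \cdot 8 = \frac{3}{4} + 2 = \frac{11}{4}$)
$c{\left(s \right)} = \sqrt{53}$ ($c{\left(s \right)} = \sqrt{26 + 27} = \sqrt{53}$)
$\left(I{\left(-21 \right)} + c{\left(19 \right)}\right) + 2105 = \left(\frac{11}{4} + \sqrt{53}\right) + 2105 = \frac{8431}{4} + \sqrt{53}$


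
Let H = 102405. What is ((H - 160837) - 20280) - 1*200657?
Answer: -279369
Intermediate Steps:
((H - 160837) - 20280) - 1*200657 = ((102405 - 160837) - 20280) - 1*200657 = (-58432 - 20280) - 200657 = -78712 - 200657 = -279369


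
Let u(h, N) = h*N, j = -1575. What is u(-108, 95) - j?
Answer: -8685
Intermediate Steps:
u(h, N) = N*h
u(-108, 95) - j = 95*(-108) - 1*(-1575) = -10260 + 1575 = -8685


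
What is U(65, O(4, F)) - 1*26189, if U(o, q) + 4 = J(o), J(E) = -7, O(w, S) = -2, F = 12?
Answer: -26200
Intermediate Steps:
U(o, q) = -11 (U(o, q) = -4 - 7 = -11)
U(65, O(4, F)) - 1*26189 = -11 - 1*26189 = -11 - 26189 = -26200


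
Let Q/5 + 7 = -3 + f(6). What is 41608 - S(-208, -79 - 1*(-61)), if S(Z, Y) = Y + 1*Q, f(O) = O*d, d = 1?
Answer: 41646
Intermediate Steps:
f(O) = O (f(O) = O*1 = O)
Q = -20 (Q = -35 + 5*(-3 + 6) = -35 + 5*3 = -35 + 15 = -20)
S(Z, Y) = -20 + Y (S(Z, Y) = Y + 1*(-20) = Y - 20 = -20 + Y)
41608 - S(-208, -79 - 1*(-61)) = 41608 - (-20 + (-79 - 1*(-61))) = 41608 - (-20 + (-79 + 61)) = 41608 - (-20 - 18) = 41608 - 1*(-38) = 41608 + 38 = 41646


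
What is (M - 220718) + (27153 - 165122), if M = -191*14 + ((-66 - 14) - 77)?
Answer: -361518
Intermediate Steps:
M = -2831 (M = -2674 + (-80 - 77) = -2674 - 157 = -2831)
(M - 220718) + (27153 - 165122) = (-2831 - 220718) + (27153 - 165122) = -223549 - 137969 = -361518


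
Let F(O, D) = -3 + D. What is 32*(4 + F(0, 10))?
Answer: 352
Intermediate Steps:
32*(4 + F(0, 10)) = 32*(4 + (-3 + 10)) = 32*(4 + 7) = 32*11 = 352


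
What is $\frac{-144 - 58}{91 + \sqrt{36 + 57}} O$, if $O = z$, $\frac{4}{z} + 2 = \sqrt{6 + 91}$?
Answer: $- \frac{36764}{190371} - \frac{18382 \sqrt{97}}{190371} + \frac{202 \sqrt{9021}}{190371} + \frac{404 \sqrt{93}}{190371} \approx -1.0229$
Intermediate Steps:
$z = \frac{4}{-2 + \sqrt{97}}$ ($z = \frac{4}{-2 + \sqrt{6 + 91}} = \frac{4}{-2 + \sqrt{97}} \approx 0.50963$)
$O = \frac{8}{93} + \frac{4 \sqrt{97}}{93} \approx 0.50963$
$\frac{-144 - 58}{91 + \sqrt{36 + 57}} O = \frac{-144 - 58}{91 + \sqrt{36 + 57}} \left(\frac{8}{93} + \frac{4 \sqrt{97}}{93}\right) = - \frac{202}{91 + \sqrt{93}} \left(\frac{8}{93} + \frac{4 \sqrt{97}}{93}\right) = - \frac{202 \left(\frac{8}{93} + \frac{4 \sqrt{97}}{93}\right)}{91 + \sqrt{93}}$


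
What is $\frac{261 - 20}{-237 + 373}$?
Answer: $\frac{241}{136} \approx 1.7721$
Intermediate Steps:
$\frac{261 - 20}{-237 + 373} = \frac{241}{136}$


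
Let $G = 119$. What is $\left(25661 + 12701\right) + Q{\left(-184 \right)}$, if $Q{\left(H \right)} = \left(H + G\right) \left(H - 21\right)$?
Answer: $51687$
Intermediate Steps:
$Q{\left(H \right)} = \left(-21 + H\right) \left(119 + H\right)$ ($Q{\left(H \right)} = \left(H + 119\right) \left(H - 21\right) = \left(119 + H\right) \left(-21 + H\right) = \left(-21 + H\right) \left(119 + H\right)$)
$\left(25661 + 12701\right) + Q{\left(-184 \right)} = \left(25661 + 12701\right) + \left(-2499 + \left(-184\right)^{2} + 98 \left(-184\right)\right) = 38362 - -13325 = 38362 + 13325 = 51687$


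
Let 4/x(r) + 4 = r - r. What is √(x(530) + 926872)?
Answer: √926871 ≈ 962.74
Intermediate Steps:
x(r) = -1 (x(r) = 4/(-4 + (r - r)) = 4/(-4 + 0) = 4/(-4) = 4*(-¼) = -1)
√(x(530) + 926872) = √(-1 + 926872) = √926871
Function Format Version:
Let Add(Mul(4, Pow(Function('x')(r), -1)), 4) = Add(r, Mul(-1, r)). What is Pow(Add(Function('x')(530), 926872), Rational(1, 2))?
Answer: Pow(926871, Rational(1, 2)) ≈ 962.74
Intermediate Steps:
Function('x')(r) = -1 (Function('x')(r) = Mul(4, Pow(Add(-4, Add(r, Mul(-1, r))), -1)) = Mul(4, Pow(Add(-4, 0), -1)) = Mul(4, Pow(-4, -1)) = Mul(4, Rational(-1, 4)) = -1)
Pow(Add(Function('x')(530), 926872), Rational(1, 2)) = Pow(Add(-1, 926872), Rational(1, 2)) = Pow(926871, Rational(1, 2))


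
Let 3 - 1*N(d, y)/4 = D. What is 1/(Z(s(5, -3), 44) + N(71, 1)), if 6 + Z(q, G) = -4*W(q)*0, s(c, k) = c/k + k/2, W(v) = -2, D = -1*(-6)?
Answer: -1/18 ≈ -0.055556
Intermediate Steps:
D = 6
N(d, y) = -12 (N(d, y) = 12 - 4*6 = 12 - 24 = -12)
s(c, k) = k/2 + c/k (s(c, k) = c/k + k*(½) = c/k + k/2 = k/2 + c/k)
Z(q, G) = -6 (Z(q, G) = -6 - 4*(-2)*0 = -6 + 8*0 = -6 + 0 = -6)
1/(Z(s(5, -3), 44) + N(71, 1)) = 1/(-6 - 12) = 1/(-18) = -1/18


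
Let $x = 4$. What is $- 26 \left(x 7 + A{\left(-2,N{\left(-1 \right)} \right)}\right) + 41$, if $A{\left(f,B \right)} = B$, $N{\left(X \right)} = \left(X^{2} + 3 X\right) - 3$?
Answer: $-557$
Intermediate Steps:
$N{\left(X \right)} = -3 + X^{2} + 3 X$
$- 26 \left(x 7 + A{\left(-2,N{\left(-1 \right)} \right)}\right) + 41 = - 26 \left(4 \cdot 7 + \left(-3 + \left(-1\right)^{2} + 3 \left(-1\right)\right)\right) + 41 = - 26 \left(28 - 5\right) + 41 = \left(-26\right) 23 + 41 = -598 + 41 = -557$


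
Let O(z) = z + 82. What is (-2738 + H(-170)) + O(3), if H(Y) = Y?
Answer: -2823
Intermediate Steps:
O(z) = 82 + z
(-2738 + H(-170)) + O(3) = (-2738 - 170) + (82 + 3) = -2908 + 85 = -2823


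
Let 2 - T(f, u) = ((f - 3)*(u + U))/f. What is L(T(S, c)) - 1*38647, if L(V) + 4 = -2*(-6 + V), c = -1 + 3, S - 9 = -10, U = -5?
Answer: -38667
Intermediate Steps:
S = -1 (S = 9 - 10 = -1)
c = 2
T(f, u) = 2 - (-5 + u)*(-3 + f)/f (T(f, u) = 2 - (f - 3)*(u - 5)/f = 2 - (-3 + f)*(-5 + u)/f = 2 - (-5 + u)*(-3 + f)/f)
L(V) = 8 - 2*V (L(V) = -4 - 2*(-6 + V) = -4 + (12 - 2*V) = 8 - 2*V)
L(T(S, c)) - 1*38647 = (8 - 2*(-15 + 3*2 - 1*(-1)*(-7 + 2))/(-1)) - 1*38647 = (8 - (-2)*(-15 + 6 - 1*(-1)*(-5))) - 38647 = (8 - (-2)*(-15 + 6 - 5)) - 38647 = (8 - (-2)*(-14)) - 38647 = (8 - 2*14) - 38647 = (8 - 28) - 38647 = -20 - 38647 = -38667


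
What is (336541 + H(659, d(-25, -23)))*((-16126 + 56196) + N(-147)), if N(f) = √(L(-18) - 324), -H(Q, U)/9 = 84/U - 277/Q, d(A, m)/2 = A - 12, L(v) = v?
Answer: 328823257278220/24383 + 24618661638*I*√38/24383 ≈ 1.3486e+10 + 6.224e+6*I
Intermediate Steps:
d(A, m) = -24 + 2*A (d(A, m) = 2*(A - 12) = 2*(-12 + A) = -24 + 2*A)
H(Q, U) = -756/U + 2493/Q (H(Q, U) = -9*(84/U - 277/Q) = -9*(-277/Q + 84/U) = -756/U + 2493/Q)
N(f) = 3*I*√38 (N(f) = √(-18 - 324) = √(-342) = 3*I*√38)
(336541 + H(659, d(-25, -23)))*((-16126 + 56196) + N(-147)) = (336541 + (-756/(-24 + 2*(-25)) + 2493/659))*((-16126 + 56196) + 3*I*√38) = (336541 + (-756/(-24 - 50) + 2493*(1/659)))*(40070 + 3*I*√38) = (336541 + (-756/(-74) + 2493/659))*(40070 + 3*I*√38) = (336541 + (-756*(-1/74) + 2493/659))*(40070 + 3*I*√38) = (336541 + (378/37 + 2493/659))*(40070 + 3*I*√38) = (336541 + 341343/24383)*(40070 + 3*I*√38) = 8206220546*(40070 + 3*I*√38)/24383 = 328823257278220/24383 + 24618661638*I*√38/24383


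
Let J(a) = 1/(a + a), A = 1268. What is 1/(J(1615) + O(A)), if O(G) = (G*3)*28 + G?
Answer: 3230/348129401 ≈ 9.2782e-6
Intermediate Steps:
O(G) = 85*G (O(G) = (3*G)*28 + G = 84*G + G = 85*G)
J(a) = 1/(2*a)
1/(J(1615) + O(A)) = 1/((½)/1615 + 85*1268) = 1/((½)*(1/1615) + 107780) = 1/(1/3230 + 107780) = 1/(348129401/3230) = 3230/348129401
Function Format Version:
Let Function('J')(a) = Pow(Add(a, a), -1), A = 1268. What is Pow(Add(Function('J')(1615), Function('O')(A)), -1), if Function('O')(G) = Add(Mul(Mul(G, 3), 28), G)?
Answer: Rational(3230, 348129401) ≈ 9.2782e-6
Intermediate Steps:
Function('O')(G) = Mul(85, G) (Function('O')(G) = Add(Mul(Mul(3, G), 28), G) = Add(Mul(84, G), G) = Mul(85, G))
Function('J')(a) = Mul(Rational(1, 2), Pow(a, -1)) (Function('J')(a) = Pow(Mul(2, a), -1) = Mul(Rational(1, 2), Pow(a, -1)))
Pow(Add(Function('J')(1615), Function('O')(A)), -1) = Pow(Add(Mul(Rational(1, 2), Pow(1615, -1)), Mul(85, 1268)), -1) = Pow(Add(Mul(Rational(1, 2), Rational(1, 1615)), 107780), -1) = Pow(Add(Rational(1, 3230), 107780), -1) = Pow(Rational(348129401, 3230), -1) = Rational(3230, 348129401)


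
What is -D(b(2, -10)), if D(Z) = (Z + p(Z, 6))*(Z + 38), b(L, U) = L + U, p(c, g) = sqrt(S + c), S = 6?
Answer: 240 - 30*I*sqrt(2) ≈ 240.0 - 42.426*I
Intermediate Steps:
p(c, g) = sqrt(6 + c)
D(Z) = (38 + Z)*(Z + sqrt(6 + Z)) (D(Z) = (Z + sqrt(6 + Z))*(Z + 38) = (Z + sqrt(6 + Z))*(38 + Z) = (38 + Z)*(Z + sqrt(6 + Z)))
-D(b(2, -10)) = -((2 - 10)**2 + 38*(2 - 10) + 38*sqrt(6 + (2 - 10)) + (2 - 10)*sqrt(6 + (2 - 10))) = -((-8)**2 + 38*(-8) + 38*sqrt(6 - 8) - 8*sqrt(6 - 8)) = -(64 - 304 + 38*sqrt(-2) - 8*I*sqrt(2)) = -(64 - 304 + 38*(I*sqrt(2)) - 8*I*sqrt(2)) = -(64 - 304 + 38*I*sqrt(2) - 8*I*sqrt(2)) = -(-240 + 30*I*sqrt(2)) = 240 - 30*I*sqrt(2)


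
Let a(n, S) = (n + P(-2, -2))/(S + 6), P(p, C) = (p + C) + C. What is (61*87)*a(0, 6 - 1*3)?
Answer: -3538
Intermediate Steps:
P(p, C) = p + 2*C (P(p, C) = (C + p) + C = p + 2*C)
a(n, S) = (-6 + n)/(6 + S) (a(n, S) = (n + (-2 + 2*(-2)))/(S + 6) = (n + (-2 - 4))/(6 + S) = (n - 6)/(6 + S) = (-6 + n)/(6 + S))
(61*87)*a(0, 6 - 1*3) = (61*87)*((-6 + 0)/(6 + (6 - 1*3))) = 5307*(-6/(6 + (6 - 3))) = 5307*(-6/(6 + 3)) = 5307*(-6/9) = 5307*((1/9)*(-6)) = 5307*(-2/3) = -3538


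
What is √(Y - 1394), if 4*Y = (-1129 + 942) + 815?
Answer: I*√1237 ≈ 35.171*I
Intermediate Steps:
Y = 157 (Y = ((-1129 + 942) + 815)/4 = (-187 + 815)/4 = (¼)*628 = 157)
√(Y - 1394) = √(157 - 1394) = √(-1237) = I*√1237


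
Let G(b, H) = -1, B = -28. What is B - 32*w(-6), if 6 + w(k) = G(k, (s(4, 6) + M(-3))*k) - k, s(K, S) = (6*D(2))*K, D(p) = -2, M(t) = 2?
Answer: 4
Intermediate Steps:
s(K, S) = -12*K (s(K, S) = (6*(-2))*K = -12*K)
w(k) = -7 - k (w(k) = -6 + (-1 - k) = -7 - k)
B - 32*w(-6) = -28 - 32*(-7 - 1*(-6)) = -28 - 32*(-7 + 6) = -28 - 32*(-1) = -28 + 32 = 4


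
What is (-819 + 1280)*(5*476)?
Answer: 1097180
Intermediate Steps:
(-819 + 1280)*(5*476) = 461*2380 = 1097180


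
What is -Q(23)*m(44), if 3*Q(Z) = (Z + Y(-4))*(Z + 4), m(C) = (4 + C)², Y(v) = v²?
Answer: -808704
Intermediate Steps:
Q(Z) = (4 + Z)*(16 + Z)/3 (Q(Z) = ((Z + (-4)²)*(Z + 4))/3 = ((Z + 16)*(4 + Z))/3 = ((16 + Z)*(4 + Z))/3 = ((4 + Z)*(16 + Z))/3 = (4 + Z)*(16 + Z)/3)
-Q(23)*m(44) = -(64/3 + (⅓)*23² + (20/3)*23)*(4 + 44)² = -(64/3 + (⅓)*529 + 460/3)*48² = -(64/3 + 529/3 + 460/3)*2304 = -351*2304 = -1*808704 = -808704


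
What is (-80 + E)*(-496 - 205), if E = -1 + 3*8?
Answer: 39957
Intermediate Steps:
E = 23 (E = -1 + 24 = 23)
(-80 + E)*(-496 - 205) = (-80 + 23)*(-496 - 205) = -57*(-701) = 39957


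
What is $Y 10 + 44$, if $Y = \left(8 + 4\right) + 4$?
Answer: $204$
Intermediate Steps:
$Y = 16$ ($Y = 12 + 4 = 16$)
$Y 10 + 44 = 16 \cdot 10 + 44 = 160 + 44 = 204$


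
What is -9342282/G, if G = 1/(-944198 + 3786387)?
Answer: -26552531135298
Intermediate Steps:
G = 1/2842189 ≈ 3.5184e-7
-9342282/G = -9342282/1/2842189 = -9342282*2842189 = -26552531135298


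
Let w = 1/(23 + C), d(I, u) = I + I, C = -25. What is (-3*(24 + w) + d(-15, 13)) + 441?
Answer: 681/2 ≈ 340.50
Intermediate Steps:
d(I, u) = 2*I
w = -1/2 (w = 1/(23 - 25) = 1/(-2) = -1/2 ≈ -0.50000)
(-3*(24 + w) + d(-15, 13)) + 441 = (-3*(24 - 1/2) + 2*(-15)) + 441 = (-3*47/2 - 30) + 441 = (-141/2 - 30) + 441 = -201/2 + 441 = 681/2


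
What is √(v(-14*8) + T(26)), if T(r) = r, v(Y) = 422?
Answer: 8*√7 ≈ 21.166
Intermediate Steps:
√(v(-14*8) + T(26)) = √(422 + 26) = √448 = 8*√7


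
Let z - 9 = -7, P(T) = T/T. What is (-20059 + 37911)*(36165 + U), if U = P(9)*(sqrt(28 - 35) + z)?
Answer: 645653284 + 17852*I*sqrt(7) ≈ 6.4565e+8 + 47232.0*I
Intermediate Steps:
P(T) = 1
z = 2 (z = 9 - 7 = 2)
U = 2 + I*sqrt(7) (U = 1*(sqrt(28 - 35) + 2) = 1*(sqrt(-7) + 2) = 1*(I*sqrt(7) + 2) = 1*(2 + I*sqrt(7)) = 2 + I*sqrt(7) ≈ 2.0 + 2.6458*I)
(-20059 + 37911)*(36165 + U) = (-20059 + 37911)*(36165 + (2 + I*sqrt(7))) = 17852*(36167 + I*sqrt(7)) = 645653284 + 17852*I*sqrt(7)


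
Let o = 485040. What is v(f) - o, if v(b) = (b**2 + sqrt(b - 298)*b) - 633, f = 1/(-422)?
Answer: -86490590531/178084 - 3*I*sqrt(5896606)/178084 ≈ -4.8567e+5 - 0.040907*I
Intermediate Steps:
f = -1/422 ≈ -0.0023697
v(b) = -633 + b**2 + b*sqrt(-298 + b) (v(b) = (b**2 + sqrt(-298 + b)*b) - 633 = (b**2 + b*sqrt(-298 + b)) - 633 = -633 + b**2 + b*sqrt(-298 + b))
v(f) - o = (-633 + (-1/422)**2 - sqrt(-298 - 1/422)/422) - 1*485040 = (-633 + 1/178084 - 3*I*sqrt(5896606)/178084) - 485040 = (-112727171/178084 - 3*I*sqrt(5896606)/178084) - 485040 = -86490590531/178084 - 3*I*sqrt(5896606)/178084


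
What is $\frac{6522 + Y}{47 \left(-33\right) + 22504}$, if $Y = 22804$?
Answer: $\frac{29326}{20953} \approx 1.3996$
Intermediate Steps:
$\frac{6522 + Y}{47 \left(-33\right) + 22504} = \frac{6522 + 22804}{47 \left(-33\right) + 22504} = \frac{29326}{-1551 + 22504} = \frac{29326}{20953}$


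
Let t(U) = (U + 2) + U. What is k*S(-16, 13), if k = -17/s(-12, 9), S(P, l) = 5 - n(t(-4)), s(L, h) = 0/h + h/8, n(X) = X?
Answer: -1496/9 ≈ -166.22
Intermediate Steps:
t(U) = 2 + 2*U (t(U) = (2 + U) + U = 2 + 2*U)
s(L, h) = h/8 (s(L, h) = 0 + h*(1/8) = 0 + h/8 = h/8)
S(P, l) = 11 (S(P, l) = 5 - (2 + 2*(-4)) = 5 - (2 - 8) = 5 - 1*(-6) = 5 + 6 = 11)
k = -136/9 (k = -17/((1/8)*9) = -17/9/8 = -17*8/9 = -136/9 ≈ -15.111)
k*S(-16, 13) = -136/9*11 = -1496/9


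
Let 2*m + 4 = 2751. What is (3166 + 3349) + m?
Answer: 15777/2 ≈ 7888.5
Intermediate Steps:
m = 2747/2 (m = -2 + (½)*2751 = -2 + 2751/2 = 2747/2 ≈ 1373.5)
(3166 + 3349) + m = (3166 + 3349) + 2747/2 = 6515 + 2747/2 = 15777/2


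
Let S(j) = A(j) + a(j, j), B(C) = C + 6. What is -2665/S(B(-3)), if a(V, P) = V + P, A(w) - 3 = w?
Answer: -2665/12 ≈ -222.08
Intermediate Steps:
B(C) = 6 + C
A(w) = 3 + w
a(V, P) = P + V
S(j) = 3 + 3*j (S(j) = (3 + j) + (j + j) = (3 + j) + 2*j = 3 + 3*j)
-2665/S(B(-3)) = -2665/(3 + 3*(6 - 3)) = -2665/(3 + 3*3) = -2665/(3 + 9) = -2665/12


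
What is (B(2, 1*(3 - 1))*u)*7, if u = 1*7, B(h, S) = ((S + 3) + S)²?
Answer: 2401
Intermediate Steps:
B(h, S) = (3 + 2*S)² (B(h, S) = ((3 + S) + S)² = (3 + 2*S)²)
u = 7
(B(2, 1*(3 - 1))*u)*7 = ((3 + 2*(1*(3 - 1)))²*7)*7 = ((3 + 2*(1*2))²*7)*7 = ((3 + 2*2)²*7)*7 = ((3 + 4)²*7)*7 = (7²*7)*7 = (49*7)*7 = 343*7 = 2401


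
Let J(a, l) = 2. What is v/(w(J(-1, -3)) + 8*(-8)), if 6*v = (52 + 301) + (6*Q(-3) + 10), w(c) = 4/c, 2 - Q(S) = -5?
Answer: -135/124 ≈ -1.0887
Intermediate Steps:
Q(S) = 7 (Q(S) = 2 - 1*(-5) = 2 + 5 = 7)
v = 135/2 (v = ((52 + 301) + (6*7 + 10))/6 = (353 + (42 + 10))/6 = (353 + 52)/6 = (1/6)*405 = 135/2 ≈ 67.500)
v/(w(J(-1, -3)) + 8*(-8)) = 135/(2*(4/2 + 8*(-8))) = 135/(2*(4*(1/2) - 64)) = 135/(2*(2 - 64)) = (135/2)/(-62) = (135/2)*(-1/62) = -135/124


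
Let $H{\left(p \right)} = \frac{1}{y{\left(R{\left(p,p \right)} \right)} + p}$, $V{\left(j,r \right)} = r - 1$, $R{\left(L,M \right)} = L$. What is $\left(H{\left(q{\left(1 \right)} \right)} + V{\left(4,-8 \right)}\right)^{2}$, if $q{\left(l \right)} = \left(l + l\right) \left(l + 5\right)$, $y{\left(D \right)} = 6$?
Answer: $\frac{25921}{324} \approx 80.003$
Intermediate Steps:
$V{\left(j,r \right)} = -1 + r$ ($V{\left(j,r \right)} = r - 1 = -1 + r$)
$q{\left(l \right)} = 2 l \left(5 + l\right)$
$H{\left(p \right)} = \frac{1}{6 + p}$
$\left(H{\left(q{\left(1 \right)} \right)} + V{\left(4,-8 \right)}\right)^{2} = \left(\frac{1}{6 + 2 \cdot 1 \left(5 + 1\right)} - 9\right)^{2} = \left(\frac{1}{6 + 2 \cdot 1 \cdot 6} - 9\right)^{2} = \left(\frac{1}{6 + 12} - 9\right)^{2} = \left(\frac{1}{18} - 9\right)^{2} = \left(- \frac{161}{18}\right)^{2} = \frac{25921}{324}$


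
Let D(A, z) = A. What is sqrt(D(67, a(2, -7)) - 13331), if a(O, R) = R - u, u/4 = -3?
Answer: 4*I*sqrt(829) ≈ 115.17*I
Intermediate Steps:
u = -12 (u = 4*(-3) = -12)
a(O, R) = 12 + R (a(O, R) = R - 1*(-12) = R + 12 = 12 + R)
sqrt(D(67, a(2, -7)) - 13331) = sqrt(67 - 13331) = sqrt(-13264) = 4*I*sqrt(829)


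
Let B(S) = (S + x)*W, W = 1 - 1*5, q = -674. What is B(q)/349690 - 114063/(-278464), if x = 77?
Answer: 20275831251/48688038080 ≈ 0.41644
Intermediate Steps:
W = -4 (W = 1 - 5 = -4)
B(S) = -308 - 4*S (B(S) = (S + 77)*(-4) = (77 + S)*(-4) = -308 - 4*S)
B(q)/349690 - 114063/(-278464) = (-308 - 4*(-674))/349690 - 114063/(-278464) = (-308 + 2696)*(1/349690) - 114063*(-1/278464) = 2388*(1/349690) + 114063/278464 = 1194/174845 + 114063/278464 = 20275831251/48688038080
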